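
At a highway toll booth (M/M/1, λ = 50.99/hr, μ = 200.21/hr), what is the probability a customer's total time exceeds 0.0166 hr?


W ~ Exponential(μ−λ) for M/M/1.
μ − λ = 200.21 − 50.99 = 149.2200
P(W > t) = e^{−(μ−λ)t} = e^{−2.4771} = 0.083990

Final: 0.083990


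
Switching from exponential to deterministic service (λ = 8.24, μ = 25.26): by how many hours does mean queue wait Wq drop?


ρ = 8.24/25.26 = 0.3262
Wq(M/M/1) = ρ/(μ−λ) = 0.3262/17.02 = 0.01917 hr
Wq(M/D/1) = ρ/(2(μ−λ)) = 0.009583 hr
Savings = 0.01917 − 0.009583 = 0.009583 hr

Final: 0.009583 hr


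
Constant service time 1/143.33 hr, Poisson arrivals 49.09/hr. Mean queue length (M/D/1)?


ρ = 49.09/143.33 = 0.3425
M/D/1: Lq = ρ²/(2(1−ρ)) = 0.1173/(2·0.6575) = 0.08920

Final: 0.08920


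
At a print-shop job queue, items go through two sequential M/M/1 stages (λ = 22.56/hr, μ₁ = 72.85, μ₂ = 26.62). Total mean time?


Each node sees arrival rate λ = 22.56/hr (tandem ⇒ throughput preserved).
W₁ = 1/(μ₁−λ) = 1/(72.85−22.56) = 0.01988 hr
W₂ = 1/(μ₂−λ) = 1/(26.62−22.56) = 0.24631 hr
W_total = W₁ + W₂ = 0.01988 + 0.24631 = 0.26619 hr

Final: 0.26619 hr


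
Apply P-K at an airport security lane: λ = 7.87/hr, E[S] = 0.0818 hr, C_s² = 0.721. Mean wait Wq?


ρ = λ·E[S] = 7.87·0.0818 = 0.6438
E[S²] = E[S]²(1+C_s²) = 0.0818²·(1+0.721) = 0.011516
Wq = λ·E[S²]/(2(1−ρ)) = 7.87·0.011516/(2·0.3562) = 0.12720 hr

Final: 0.12720 hr


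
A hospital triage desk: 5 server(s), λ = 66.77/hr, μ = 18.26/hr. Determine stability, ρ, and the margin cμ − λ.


Total capacity cμ = 5·18.26 = 91.30/hr
ρ = λ/(cμ) = 66.77/91.30 = 0.7313
Stable ⇔ ρ < 1: YES
Spare capacity = cμ − λ = 91.30 − 66.77 = 24.53/hr

Final: ρ = 0.7313; stable; margin = 24.53/hr


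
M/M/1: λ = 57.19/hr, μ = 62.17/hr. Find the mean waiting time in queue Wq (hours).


ρ = 57.19/62.17 = 0.9199
Wq = ρ/(μ−λ) = 0.9199/(62.17 − 57.19) = 0.9199/4.98 = 0.1847 hr

Final: 0.1847 hr


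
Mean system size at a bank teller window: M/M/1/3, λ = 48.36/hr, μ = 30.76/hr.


ρ = 48.36/30.76 = 1.5722
L = ρ[1 − (K+1)ρ^K + Kρ^(K+1)] / [(1−ρ)(1−ρ^(K+1))]
Numerator: 1.5722·(1 − 4·3.885974 + 3·6.109418) = 5.949661
Denominator: (-0.5722)·(-5.109418) = 2.923464
L = 5.949661/2.923464 = 2.0351

Final: 2.0351


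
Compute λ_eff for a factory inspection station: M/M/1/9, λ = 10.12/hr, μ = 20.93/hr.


ρ = 0.4835; P_K = (1−ρ)ρ^9/(1−ρ^10) = 0.0007466
λ_eff = λ(1 − P_K) = 10.12·(1 − 0.0007466) = 10.12·0.999253 = 10.1124 /hr

Final: 10.1124 /hr


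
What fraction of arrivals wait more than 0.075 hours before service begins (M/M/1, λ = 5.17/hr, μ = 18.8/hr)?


ρ = 5.17/18.8 = 0.2750
P(Wq > t) = ρ·e^{−(μ−λ)t} = 0.2750·e^{−1.0223}
= 0.2750·0.359785 = 0.098941

Final: 0.098941


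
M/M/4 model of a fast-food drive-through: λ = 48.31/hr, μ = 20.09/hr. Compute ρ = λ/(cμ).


ρ = λ/(cμ) = 48.31/(4·20.09) = 48.31/80.36 = 0.6012

Final: 0.6012


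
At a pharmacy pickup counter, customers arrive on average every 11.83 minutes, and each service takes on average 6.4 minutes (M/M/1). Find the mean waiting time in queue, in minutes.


λ = 60/11.83 = 5.0719 /hr
μ = 60/6.4 = 9.3750 /hr
ρ = λ/μ = 5.0719/9.3750 = 0.5410
Wq = ρ/(μ−λ) = 0.5410/(9.3750−5.0719) = 0.12572 hr
In minutes: 0.12572·60 = 7.543 min

Final: 7.543 min


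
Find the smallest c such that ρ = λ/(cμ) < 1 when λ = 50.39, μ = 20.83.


Stability requires cμ > λ ⇔ c > λ/μ.
λ/μ = 50.39/20.83 = 2.4191
Minimum integer c = ⌊2.4191⌋ + 1 = 3
Check: 3·20.83 = 62.49 > 50.39, while 2·20.83 = 41.66 ≤ 50.39

Final: 3 servers


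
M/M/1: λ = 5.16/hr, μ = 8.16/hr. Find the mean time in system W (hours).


W = 1/(μ−λ) = 1/(8.16 − 5.16) = 1/3.00 = 0.3333 hr

Final: 0.3333 hr


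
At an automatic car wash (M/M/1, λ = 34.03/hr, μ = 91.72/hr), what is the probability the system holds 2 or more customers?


ρ = 34.03/91.72 = 0.3710
P(N ≥ n) = ρ^n = 0.3710^2 = 0.137656

Final: 0.137656


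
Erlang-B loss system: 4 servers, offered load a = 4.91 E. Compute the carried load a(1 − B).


B(4,4.91) = 0.391165 (Erlang-B)
Carried load = a(1 − B) = 4.91·(1 − 0.391165) = 4.91·0.608835 = 2.9894 E

Final: 2.9894 Erlangs


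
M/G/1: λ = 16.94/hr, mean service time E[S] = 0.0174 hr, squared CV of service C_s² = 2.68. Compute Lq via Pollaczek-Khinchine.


ρ = λ·E[S] = 16.94·0.0174 = 0.2948
Lq = ρ²(1+C_s²)/(2(1−ρ)) = 0.08688·(1+2.68)/(2·0.7052)
= 0.08688·3.6800/1.4105 = 0.22668

Final: 0.22668


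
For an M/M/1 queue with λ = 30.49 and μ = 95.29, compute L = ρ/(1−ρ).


ρ = λ/μ = 30.49/95.29 = 0.3200
L = ρ/(1−ρ) = 0.3200/(1 − 0.3200) = 0.3200/0.6800 = 0.4705

Final: 0.4705


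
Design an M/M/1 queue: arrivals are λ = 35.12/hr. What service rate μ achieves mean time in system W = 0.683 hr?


W = 1/(μ−λ) ⇒ μ − λ = 1/W = 1/0.683 = 1.4641
μ = λ + 1/W = 35.12 + 1.4641 = 36.5841 per hr

Final: 36.5841 /hr


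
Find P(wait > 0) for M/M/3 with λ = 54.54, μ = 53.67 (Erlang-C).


a = λ/μ = 1.0162; ρ = a/3 = 0.3387
P₀ = 0.357519 (from M/M/c formula)
C(c,a) = [a^c/(c!(1−ρ))]·P₀ = [1.04942/(6·0.6613)]·0.357519
= 0.26450·0.357519 = 0.094564

Final: 0.094564


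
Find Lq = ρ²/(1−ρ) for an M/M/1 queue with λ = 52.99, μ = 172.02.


ρ = 52.99/172.02 = 0.3080
Lq = ρ²/(1−ρ) = 0.09489/0.6920 = 0.1371

Final: 0.1371


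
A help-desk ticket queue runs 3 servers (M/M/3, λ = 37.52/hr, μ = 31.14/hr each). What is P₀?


a = λ/μ = 37.52/31.14 = 1.2049; ρ = a/c = 0.4016
Σ_{k=0}^{2} a^k/k! (terms k=0..2) = 1.00000 + 1.20488 + 0.72587 = 2.93075
Tail: a^3/(3!(1−ρ)) = 1.74917/(6·0.5984) = 0.48720
P₀ = 1/(2.93075 + 0.48720) = 1/3.41795 = 0.292573

Final: 0.292573


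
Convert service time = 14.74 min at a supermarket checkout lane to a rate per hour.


μ = 1/(service time) in consistent units.
1 hour = 60 min, so μ = 60/14.74 = 4.0706 per hour

Final: 4.0706 /hr


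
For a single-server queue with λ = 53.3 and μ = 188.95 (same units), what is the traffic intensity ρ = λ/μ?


ρ = λ/μ = 53.3/188.95 = 0.2821

Final: 0.2821


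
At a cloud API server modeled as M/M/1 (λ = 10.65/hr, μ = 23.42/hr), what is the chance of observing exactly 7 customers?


ρ = 10.65/23.42 = 0.4547
P_n = (1−ρ)·ρ^n = (1 − 0.4547)·0.4547^7 = 0.5453·0.004021 = 0.002193

Final: 0.002193


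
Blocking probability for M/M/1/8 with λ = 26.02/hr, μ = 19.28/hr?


ρ = λ/μ = 26.02/19.28 = 1.3496
P_K = (1−ρ)ρ^K/(1−ρ^(K+1)) = (-0.3496·11.005305)/(1 − 14.852596)
= -3.847290/-13.852596 = 0.277731

Final: 0.277731


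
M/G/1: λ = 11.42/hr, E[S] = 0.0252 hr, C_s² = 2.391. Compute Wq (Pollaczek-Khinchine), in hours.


ρ = λ·E[S] = 11.42·0.0252 = 0.2878
E[S²] = E[S]²(1+C_s²) = 0.0252²·(1+2.391) = 0.002153
Wq = λ·E[S²]/(2(1−ρ)) = 11.42·0.002153/(2·0.7122) = 0.01726 hr

Final: 0.01726 hr


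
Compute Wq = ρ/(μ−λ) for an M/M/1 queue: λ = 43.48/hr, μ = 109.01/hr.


ρ = 43.48/109.01 = 0.3989
Wq = ρ/(μ−λ) = 0.3989/(109.01 − 43.48) = 0.3989/65.53 = 0.006087 hr

Final: 0.006087 hr


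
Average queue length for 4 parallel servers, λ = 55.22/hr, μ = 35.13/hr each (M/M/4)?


a = λ/μ = 1.5719; ρ = a/4 = 0.3930
P₀ = 0.205187
Lq = P₀·a^c·ρ / (c!·(1−ρ)²) = 0.205187·6.10482·0.3930/(24·0.36849)
= 0.05566

Final: 0.05566


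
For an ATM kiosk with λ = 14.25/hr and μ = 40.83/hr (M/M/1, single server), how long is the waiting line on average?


ρ = 14.25/40.83 = 0.3490
Lq = ρ²/(1−ρ) = 0.1218/0.6510 = 0.1871

Final: 0.1871


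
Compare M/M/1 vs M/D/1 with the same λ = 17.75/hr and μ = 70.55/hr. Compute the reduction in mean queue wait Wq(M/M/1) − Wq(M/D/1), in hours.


ρ = 17.75/70.55 = 0.2516
Wq(M/M/1) = ρ/(μ−λ) = 0.2516/52.80 = 0.004765 hr
Wq(M/D/1) = ρ/(2(μ−λ)) = 0.002383 hr
Savings = 0.004765 − 0.002383 = 0.002383 hr

Final: 0.002383 hr


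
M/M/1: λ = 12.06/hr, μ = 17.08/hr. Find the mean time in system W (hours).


W = 1/(μ−λ) = 1/(17.08 − 12.06) = 1/5.02 = 0.1992 hr

Final: 0.1992 hr


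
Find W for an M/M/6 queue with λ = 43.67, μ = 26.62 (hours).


a = 1.6405; ρ = 0.2734; P₀ = 0.193799
Lq = P₀·a^c·ρ/(c!(1−ρ)²) = 0.002717
Wq = Lq/λ = 0.002717/43.67 = 0.00006222 hr
W = Wq + 1/μ = 0.00006222 + 0.03757 = 0.03763 hr

Final: 0.03763 hr


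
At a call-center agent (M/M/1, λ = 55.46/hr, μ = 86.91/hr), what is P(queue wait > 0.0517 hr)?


ρ = 55.46/86.91 = 0.6381
P(Wq > t) = ρ·e^{−(μ−λ)t} = 0.6381·e^{−1.6260}
= 0.6381·0.196722 = 0.125534

Final: 0.125534


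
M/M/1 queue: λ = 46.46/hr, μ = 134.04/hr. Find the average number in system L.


ρ = λ/μ = 46.46/134.04 = 0.3466
L = ρ/(1−ρ) = 0.3466/(1 − 0.3466) = 0.3466/0.6534 = 0.5305

Final: 0.5305


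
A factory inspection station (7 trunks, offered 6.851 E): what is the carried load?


B(7,6.851) = 0.239592 (Erlang-B)
Carried load = a(1 − B) = 6.851·(1 − 0.239592) = 6.851·0.760408 = 5.2096 E

Final: 5.2096 Erlangs


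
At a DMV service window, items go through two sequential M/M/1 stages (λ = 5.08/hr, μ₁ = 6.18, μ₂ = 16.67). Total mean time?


Each node sees arrival rate λ = 5.08/hr (tandem ⇒ throughput preserved).
W₁ = 1/(μ₁−λ) = 1/(6.18−5.08) = 0.90909 hr
W₂ = 1/(μ₂−λ) = 1/(16.67−5.08) = 0.08628 hr
W_total = W₁ + W₂ = 0.90909 + 0.08628 = 0.99537 hr

Final: 0.99537 hr


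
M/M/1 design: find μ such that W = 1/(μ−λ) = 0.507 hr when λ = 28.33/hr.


W = 1/(μ−λ) ⇒ μ − λ = 1/W = 1/0.507 = 1.9724
μ = λ + 1/W = 28.33 + 1.9724 = 30.3024 per hr

Final: 30.3024 /hr


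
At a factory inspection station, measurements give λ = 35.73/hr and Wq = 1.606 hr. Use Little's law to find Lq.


Lq = λWq = 35.73·1.606 = 57.3824

Final: 57.3824


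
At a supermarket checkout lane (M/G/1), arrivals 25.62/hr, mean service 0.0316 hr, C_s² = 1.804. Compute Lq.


ρ = λ·E[S] = 25.62·0.0316 = 0.8096
Lq = ρ²(1+C_s²)/(2(1−ρ)) = 0.6554·(1+1.804)/(2·0.1904)
= 0.6554·2.8040/0.3808 = 4.82609

Final: 4.82609


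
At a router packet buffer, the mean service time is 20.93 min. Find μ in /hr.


μ = 1/(service time) in consistent units.
1 hour = 60 min, so μ = 60/20.93 = 2.8667 per hour

Final: 2.8667 /hr


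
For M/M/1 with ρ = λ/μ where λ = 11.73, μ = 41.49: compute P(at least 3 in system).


ρ = 11.73/41.49 = 0.2827
P(N ≥ n) = ρ^n = 0.2827^3 = 0.022598

Final: 0.022598


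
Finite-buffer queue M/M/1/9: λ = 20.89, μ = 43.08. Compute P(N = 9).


ρ = λ/μ = 20.89/43.08 = 0.4849
P_K = (1−ρ)ρ^K/(1−ρ^(K+1)) = (0.5151·0.001482)/(1 − 0.0007188)
= 0.0007636/0.999281 = 0.0007641

Final: 0.0007641


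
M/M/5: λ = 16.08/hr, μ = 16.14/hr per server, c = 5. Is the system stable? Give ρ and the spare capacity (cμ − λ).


Total capacity cμ = 5·16.14 = 80.70/hr
ρ = λ/(cμ) = 16.08/80.70 = 0.1993
Stable ⇔ ρ < 1: YES
Spare capacity = cμ − λ = 80.70 − 16.08 = 64.62/hr

Final: ρ = 0.1993; stable; margin = 64.62/hr


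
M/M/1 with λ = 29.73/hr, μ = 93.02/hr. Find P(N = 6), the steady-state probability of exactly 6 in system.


ρ = 29.73/93.02 = 0.3196
P_n = (1−ρ)·ρ^n = (1 − 0.3196)·0.3196^6 = 0.6804·0.001066 = 0.0007252

Final: 0.0007252


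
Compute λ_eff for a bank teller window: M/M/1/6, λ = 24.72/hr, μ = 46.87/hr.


ρ = 0.5274; P_K = (1−ρ)ρ^6/(1−ρ^7) = 0.010289
λ_eff = λ(1 − P_K) = 24.72·(1 − 0.010289) = 24.72·0.989711 = 24.4657 /hr

Final: 24.4657 /hr


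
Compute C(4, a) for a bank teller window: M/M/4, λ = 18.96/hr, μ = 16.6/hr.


a = λ/μ = 1.1422; ρ = a/4 = 0.2855
P₀ = 0.318266 (from M/M/c formula)
C(c,a) = [a^c/(c!(1−ρ))]·P₀ = [1.70185/(24·0.7145)]·0.318266
= 0.09925·0.318266 = 0.031588

Final: 0.031588


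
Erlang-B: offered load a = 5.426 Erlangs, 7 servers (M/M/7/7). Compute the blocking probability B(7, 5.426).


B(c,a) = (a^c/c!) / Σ_{k=0}^{c} a^k/k!
a^7/7! = 27.474386
Σ terms (k=0..7): 1.00000 + 5.42600 + 14.72074 + 26.62491 + 36.11669 + 39.19383 + 35.44429 + 27.47439 = 186.000836
B = 27.474386/186.000836 = 0.147711

Final: 0.147711


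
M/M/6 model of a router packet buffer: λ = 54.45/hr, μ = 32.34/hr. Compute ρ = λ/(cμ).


ρ = λ/(cμ) = 54.45/(6·32.34) = 54.45/194.04 = 0.2806

Final: 0.2806


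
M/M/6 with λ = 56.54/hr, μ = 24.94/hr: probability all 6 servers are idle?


a = λ/μ = 56.54/24.94 = 2.2670; ρ = a/c = 0.3778
Σ_{k=0}^{5} a^k/k! (terms k=0..5) = 1.00000 + 2.26704 + 2.56974 + 1.94190 + 1.10059 + 0.49902 = 9.37829
Tail: a^6/(6!(1−ρ)) = 135.75509/(720·0.6222) = 0.30306
P₀ = 1/(9.37829 + 0.30306) = 1/9.68134 = 0.103291

Final: 0.103291


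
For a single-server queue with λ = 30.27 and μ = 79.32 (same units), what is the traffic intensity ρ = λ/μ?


ρ = λ/μ = 30.27/79.32 = 0.3816

Final: 0.3816


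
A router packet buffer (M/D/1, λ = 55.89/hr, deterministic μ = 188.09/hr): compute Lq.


ρ = 55.89/188.09 = 0.2971
M/D/1: Lq = ρ²/(2(1−ρ)) = 0.08830/(2·0.7029) = 0.06281

Final: 0.06281


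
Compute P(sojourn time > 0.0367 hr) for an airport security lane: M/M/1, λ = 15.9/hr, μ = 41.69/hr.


W ~ Exponential(μ−λ) for M/M/1.
μ − λ = 41.69 − 15.9 = 25.7900
P(W > t) = e^{−(μ−λ)t} = e^{−0.9465} = 0.388100

Final: 0.388100


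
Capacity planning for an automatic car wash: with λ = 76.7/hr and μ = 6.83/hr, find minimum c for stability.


Stability requires cμ > λ ⇔ c > λ/μ.
λ/μ = 76.7/6.83 = 11.2299
Minimum integer c = ⌊11.2299⌋ + 1 = 12
Check: 12·6.83 = 81.96 > 76.7, while 11·6.83 = 75.13 ≤ 76.7

Final: 12 servers


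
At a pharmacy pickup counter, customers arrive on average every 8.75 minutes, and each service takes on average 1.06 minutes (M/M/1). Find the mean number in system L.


λ = 60/8.75 = 6.8571 /hr
μ = 60/1.06 = 56.6038 /hr
ρ = λ/μ = 6.8571/56.6038 = 0.1211
L = ρ/(1−ρ) = 0.1211/0.8789 = 0.1378

Final: 0.1378


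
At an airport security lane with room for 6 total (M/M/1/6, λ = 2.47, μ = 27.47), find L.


ρ = 2.47/27.47 = 0.08992
L = ρ[1 − (K+1)ρ^K + Kρ^(K+1)] / [(1−ρ)(1−ρ^(K+1))]
Numerator: 0.08992·(1 − 7·0.0000005285 + 6·0.00000004752) = 0.089916
Denominator: (0.9101)·(1.000000) = 0.910084
L = 0.089916/0.910084 = 0.09880

Final: 0.09880


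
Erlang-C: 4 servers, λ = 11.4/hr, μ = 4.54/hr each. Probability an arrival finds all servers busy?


a = λ/μ = 2.5110; ρ = a/4 = 0.6278
P₀ = 0.072715 (from M/M/c formula)
C(c,a) = [a^c/(c!(1−ρ))]·P₀ = [39.75539/(24·0.3722)]·0.072715
= 4.44994·0.072715 = 0.323578

Final: 0.323578


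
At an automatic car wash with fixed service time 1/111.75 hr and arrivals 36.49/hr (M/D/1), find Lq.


ρ = 36.49/111.75 = 0.3265
M/D/1: Lq = ρ²/(2(1−ρ)) = 0.1066/(2·0.6735) = 0.07916

Final: 0.07916


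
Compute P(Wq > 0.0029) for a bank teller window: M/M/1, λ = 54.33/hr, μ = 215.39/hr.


ρ = 54.33/215.39 = 0.2522
P(Wq > t) = ρ·e^{−(μ−λ)t} = 0.2522·e^{−0.4671}
= 0.2522·0.626834 = 0.158113

Final: 0.158113


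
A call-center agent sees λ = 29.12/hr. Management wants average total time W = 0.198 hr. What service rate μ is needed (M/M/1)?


W = 1/(μ−λ) ⇒ μ − λ = 1/W = 1/0.198 = 5.0505
μ = λ + 1/W = 29.12 + 5.0505 = 34.1705 per hr

Final: 34.1705 /hr


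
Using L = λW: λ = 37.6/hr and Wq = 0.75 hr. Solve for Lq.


Lq = λWq = 37.6·0.75 = 28.2000

Final: 28.2000


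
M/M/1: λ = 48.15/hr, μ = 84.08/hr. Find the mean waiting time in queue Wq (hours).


ρ = 48.15/84.08 = 0.5727
Wq = ρ/(μ−λ) = 0.5727/(84.08 − 48.15) = 0.5727/35.93 = 0.01594 hr

Final: 0.01594 hr


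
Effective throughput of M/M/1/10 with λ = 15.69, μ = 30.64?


ρ = 0.5121; P_K = (1−ρ)ρ^10/(1−ρ^11) = 0.0006053
λ_eff = λ(1 − P_K) = 15.69·(1 − 0.0006053) = 15.69·0.999395 = 15.6805 /hr

Final: 15.6805 /hr


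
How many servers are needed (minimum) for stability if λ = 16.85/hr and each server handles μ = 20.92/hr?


Stability requires cμ > λ ⇔ c > λ/μ.
λ/μ = 16.85/20.92 = 0.8054
Minimum integer c = ⌊0.8054⌋ + 1 = 1
Check: 1·20.92 = 20.92 > 16.85, while 0·20.92 = 0.00 ≤ 16.85

Final: 1 servers


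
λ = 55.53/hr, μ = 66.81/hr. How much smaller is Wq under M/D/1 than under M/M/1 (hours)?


ρ = 55.53/66.81 = 0.8312
Wq(M/M/1) = ρ/(μ−λ) = 0.8312/11.28 = 0.07368 hr
Wq(M/D/1) = ρ/(2(μ−λ)) = 0.03684 hr
Savings = 0.07368 − 0.03684 = 0.03684 hr

Final: 0.03684 hr


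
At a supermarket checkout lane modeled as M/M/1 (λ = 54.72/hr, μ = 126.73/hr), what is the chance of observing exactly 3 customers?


ρ = 54.72/126.73 = 0.4318
P_n = (1−ρ)·ρ^n = (1 − 0.4318)·0.4318^3 = 0.5682·0.080501 = 0.045742

Final: 0.045742


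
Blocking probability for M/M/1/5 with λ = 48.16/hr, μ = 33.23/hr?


ρ = λ/μ = 48.16/33.23 = 1.4493
P_K = (1−ρ)ρ^K/(1−ρ^(K+1)) = (-0.4493·6.394119)/(1 − 9.266950)
= -2.872831/-8.266950 = 0.347508

Final: 0.347508


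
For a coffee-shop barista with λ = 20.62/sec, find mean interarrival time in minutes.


Mean interarrival time = 1/λ = 1/20.62 second = 0.04850 second
In minutes: 0.04850 × 0.0166667 = 0.0008083 min

Final: 0.0008083 min


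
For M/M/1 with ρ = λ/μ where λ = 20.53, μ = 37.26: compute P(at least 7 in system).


ρ = 20.53/37.26 = 0.5510
P(N ≥ n) = ρ^n = 0.5510^7 = 0.015418

Final: 0.015418


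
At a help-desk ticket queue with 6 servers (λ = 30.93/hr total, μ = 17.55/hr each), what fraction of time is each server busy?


ρ = λ/(cμ) = 30.93/(6·17.55) = 30.93/105.30 = 0.2937

Final: 0.2937


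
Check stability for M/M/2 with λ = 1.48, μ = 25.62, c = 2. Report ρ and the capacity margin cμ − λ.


Total capacity cμ = 2·25.62 = 51.24/hr
ρ = λ/(cμ) = 1.48/51.24 = 0.02888
Stable ⇔ ρ < 1: YES
Spare capacity = cμ − λ = 51.24 − 1.48 = 49.76/hr

Final: ρ = 0.02888; stable; margin = 49.76/hr


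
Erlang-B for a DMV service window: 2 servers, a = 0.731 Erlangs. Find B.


B(c,a) = (a^c/c!) / Σ_{k=0}^{c} a^k/k!
a^2/2! = 0.267180
Σ terms (k=0..2): 1.00000 + 0.73100 + 0.26718 = 1.998180
B = 0.267180/1.998180 = 0.133712

Final: 0.133712


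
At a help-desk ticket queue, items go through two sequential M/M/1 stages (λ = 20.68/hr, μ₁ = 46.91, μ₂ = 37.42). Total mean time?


Each node sees arrival rate λ = 20.68/hr (tandem ⇒ throughput preserved).
W₁ = 1/(μ₁−λ) = 1/(46.91−20.68) = 0.03812 hr
W₂ = 1/(μ₂−λ) = 1/(37.42−20.68) = 0.05974 hr
W_total = W₁ + W₂ = 0.03812 + 0.05974 = 0.09786 hr

Final: 0.09786 hr


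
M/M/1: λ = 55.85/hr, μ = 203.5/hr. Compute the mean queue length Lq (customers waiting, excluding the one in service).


ρ = 55.85/203.5 = 0.2744
Lq = ρ²/(1−ρ) = 0.07532/0.7256 = 0.1038

Final: 0.1038


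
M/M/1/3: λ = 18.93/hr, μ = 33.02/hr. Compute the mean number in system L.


ρ = 18.93/33.02 = 0.5733
L = ρ[1 − (K+1)ρ^K + Kρ^(K+1)] / [(1−ρ)(1−ρ^(K+1))]
Numerator: 0.5733·(1 − 4·0.188417 + 3·0.108018) = 0.326995
Denominator: (0.4267)·(0.891982) = 0.380619
L = 0.326995/0.380619 = 0.8591

Final: 0.8591


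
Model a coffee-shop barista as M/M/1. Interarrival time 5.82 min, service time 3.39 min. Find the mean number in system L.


λ = 60/5.82 = 10.3093 /hr
μ = 60/3.39 = 17.6991 /hr
ρ = λ/μ = 10.3093/17.6991 = 0.5825
L = ρ/(1−ρ) = 0.5825/0.4175 = 1.3951

Final: 1.3951


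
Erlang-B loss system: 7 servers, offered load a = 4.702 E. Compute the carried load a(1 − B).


B(7,4.702) = 0.102155 (Erlang-B)
Carried load = a(1 − B) = 4.702·(1 − 0.102155) = 4.702·0.897845 = 4.2217 E

Final: 4.2217 Erlangs


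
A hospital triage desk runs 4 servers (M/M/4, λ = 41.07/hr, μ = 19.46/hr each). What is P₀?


a = λ/μ = 41.07/19.46 = 2.1105; ρ = a/c = 0.5276
Σ_{k=0}^{3} a^k/k! (terms k=0..3) = 1.00000 + 2.11048 + 2.22707 + 1.56673 = 6.90428
Tail: a^4/(4!(1−ρ)) = 19.83935/(24·0.4724) = 1.74995
P₀ = 1/(6.90428 + 1.74995) = 1/8.65423 = 0.115550

Final: 0.115550


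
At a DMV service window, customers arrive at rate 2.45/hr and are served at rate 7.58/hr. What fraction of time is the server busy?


ρ = λ/μ = 2.45/7.58 = 0.3232

Final: 0.3232


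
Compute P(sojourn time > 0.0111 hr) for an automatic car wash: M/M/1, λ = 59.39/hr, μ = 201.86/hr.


W ~ Exponential(μ−λ) for M/M/1.
μ − λ = 201.86 − 59.39 = 142.4700
P(W > t) = e^{−(μ−λ)t} = e^{−1.5814} = 0.205683

Final: 0.205683


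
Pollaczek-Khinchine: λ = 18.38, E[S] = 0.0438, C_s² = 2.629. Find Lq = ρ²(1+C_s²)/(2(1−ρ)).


ρ = λ·E[S] = 18.38·0.0438 = 0.8050
Lq = ρ²(1+C_s²)/(2(1−ρ)) = 0.6481·(1+2.629)/(2·0.1950)
= 0.6481·3.6290/0.3899 = 6.03198

Final: 6.03198


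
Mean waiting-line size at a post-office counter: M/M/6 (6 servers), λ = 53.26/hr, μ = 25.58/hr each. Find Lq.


a = λ/μ = 2.0821; ρ = a/6 = 0.3470
P₀ = 0.124433
Lq = P₀·a^c·ρ / (c!·(1−ρ)²) = 0.124433·81.47113·0.3470/(720·0.42639)
= 0.01146

Final: 0.01146


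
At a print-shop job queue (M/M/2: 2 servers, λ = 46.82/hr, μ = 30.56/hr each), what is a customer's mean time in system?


a = 1.5321; ρ = 0.7660; P₀ = 0.132481
Lq = P₀·a^c·ρ/(c!(1−ρ)²) = 2.17582
Wq = Lq/λ = 2.17582/46.82 = 0.04647 hr
W = Wq + 1/μ = 0.04647 + 0.03272 = 0.07919 hr

Final: 0.07919 hr


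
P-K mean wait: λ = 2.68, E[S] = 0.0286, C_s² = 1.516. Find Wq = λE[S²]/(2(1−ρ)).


ρ = λ·E[S] = 2.68·0.0286 = 0.07665
E[S²] = E[S]²(1+C_s²) = 0.0286²·(1+1.516) = 0.002058
Wq = λ·E[S²]/(2(1−ρ)) = 2.68·0.002058/(2·0.9234) = 0.002987 hr

Final: 0.002987 hr


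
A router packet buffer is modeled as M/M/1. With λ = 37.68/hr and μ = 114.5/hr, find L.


ρ = λ/μ = 37.68/114.5 = 0.3291
L = ρ/(1−ρ) = 0.3291/(1 − 0.3291) = 0.3291/0.6709 = 0.4905

Final: 0.4905


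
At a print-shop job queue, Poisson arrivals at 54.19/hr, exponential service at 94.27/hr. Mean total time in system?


W = 1/(μ−λ) = 1/(94.27 − 54.19) = 1/40.08 = 0.02495 hr

Final: 0.02495 hr


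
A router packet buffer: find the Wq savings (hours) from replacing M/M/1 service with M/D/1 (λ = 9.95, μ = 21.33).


ρ = 9.95/21.33 = 0.4665
Wq(M/M/1) = ρ/(μ−λ) = 0.4665/11.38 = 0.04099 hr
Wq(M/D/1) = ρ/(2(μ−λ)) = 0.02050 hr
Savings = 0.04099 − 0.02050 = 0.02050 hr

Final: 0.02050 hr


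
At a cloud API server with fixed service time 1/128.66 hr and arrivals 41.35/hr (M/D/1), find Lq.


ρ = 41.35/128.66 = 0.3214
M/D/1: Lq = ρ²/(2(1−ρ)) = 0.1033/(2·0.6786) = 0.07611

Final: 0.07611


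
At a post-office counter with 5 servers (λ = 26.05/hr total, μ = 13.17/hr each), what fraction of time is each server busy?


ρ = λ/(cμ) = 26.05/(5·13.17) = 26.05/65.85 = 0.3956

Final: 0.3956


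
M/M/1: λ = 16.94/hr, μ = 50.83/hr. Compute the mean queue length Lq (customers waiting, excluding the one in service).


ρ = 16.94/50.83 = 0.3333
Lq = ρ²/(1−ρ) = 0.1111/0.6667 = 0.1666

Final: 0.1666


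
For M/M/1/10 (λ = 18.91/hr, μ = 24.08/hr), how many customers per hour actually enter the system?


ρ = 0.7853; P_K = (1−ρ)ρ^10/(1−ρ^11) = 0.020593
λ_eff = λ(1 − P_K) = 18.91·(1 − 0.020593) = 18.91·0.979407 = 18.5206 /hr

Final: 18.5206 /hr


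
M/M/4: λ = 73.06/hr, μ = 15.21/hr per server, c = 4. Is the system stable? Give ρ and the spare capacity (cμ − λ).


Total capacity cμ = 4·15.21 = 60.84/hr
ρ = λ/(cμ) = 73.06/60.84 = 1.2009
Stable ⇔ ρ < 1: NO
Spare capacity = cμ − λ = 60.84 − 73.06 = -12.22/hr

Final: ρ = 1.2009; unstable; margin = -12.22/hr


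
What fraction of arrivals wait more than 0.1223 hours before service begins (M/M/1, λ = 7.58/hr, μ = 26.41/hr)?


ρ = 7.58/26.41 = 0.2870
P(Wq > t) = ρ·e^{−(μ−λ)t} = 0.2870·e^{−2.3029}
= 0.2870·0.099968 = 0.028692

Final: 0.028692


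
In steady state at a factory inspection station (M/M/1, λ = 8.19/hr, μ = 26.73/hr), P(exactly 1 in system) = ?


ρ = 8.19/26.73 = 0.3064
P_n = (1−ρ)·ρ^n = (1 − 0.3064)·0.3064^1 = 0.6936·0.306397 = 0.212518

Final: 0.212518


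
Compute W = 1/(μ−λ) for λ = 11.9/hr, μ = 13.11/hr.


W = 1/(μ−λ) = 1/(13.11 − 11.9) = 1/1.21 = 0.8264 hr

Final: 0.8264 hr


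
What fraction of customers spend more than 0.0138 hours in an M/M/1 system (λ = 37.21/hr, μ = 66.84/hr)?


W ~ Exponential(μ−λ) for M/M/1.
μ − λ = 66.84 − 37.21 = 29.6300
P(W > t) = e^{−(μ−λ)t} = e^{−0.4089} = 0.664385

Final: 0.664385


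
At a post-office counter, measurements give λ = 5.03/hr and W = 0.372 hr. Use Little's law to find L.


L = λW = 5.03·0.372 = 1.8712

Final: 1.8712


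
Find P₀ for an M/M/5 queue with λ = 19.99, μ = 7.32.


a = λ/μ = 19.99/7.32 = 2.7309; ρ = a/c = 0.5462
Σ_{k=0}^{4} a^k/k! (terms k=0..4) = 1.00000 + 2.73087 + 3.72884 + 3.39433 + 2.31737 = 13.17141
Tail: a^5/(5!(1−ρ)) = 151.88279/(120·0.4538) = 2.78894
P₀ = 1/(13.17141 + 2.78894) = 1/15.96035 = 0.062655

Final: 0.062655


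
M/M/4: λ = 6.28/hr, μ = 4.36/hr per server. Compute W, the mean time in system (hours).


a = 1.4404; ρ = 0.3601; P₀ = 0.234962
Lq = P₀·a^c·ρ/(c!(1−ρ)²) = 0.03706
Wq = Lq/λ = 0.03706/6.28 = 0.005901 hr
W = Wq + 1/μ = 0.005901 + 0.22936 = 0.23526 hr

Final: 0.23526 hr


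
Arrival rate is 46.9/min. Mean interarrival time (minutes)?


Mean interarrival time = 1/λ = 1/46.9 minute = 0.02132 minute
In minutes: 0.02132 × 1 = 0.02132 min

Final: 0.02132 min


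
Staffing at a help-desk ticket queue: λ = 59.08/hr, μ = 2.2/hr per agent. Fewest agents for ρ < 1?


Stability requires cμ > λ ⇔ c > λ/μ.
λ/μ = 59.08/2.2 = 26.8545
Minimum integer c = ⌊26.8545⌋ + 1 = 27
Check: 27·2.2 = 59.40 > 59.08, while 26·2.2 = 57.20 ≤ 59.08

Final: 27 servers


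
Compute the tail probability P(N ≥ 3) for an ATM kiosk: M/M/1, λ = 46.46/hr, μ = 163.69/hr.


ρ = 46.46/163.69 = 0.2838
P(N ≥ n) = ρ^n = 0.2838^3 = 0.022865

Final: 0.022865


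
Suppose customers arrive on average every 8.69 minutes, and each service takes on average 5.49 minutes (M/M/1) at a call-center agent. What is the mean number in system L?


λ = 60/8.69 = 6.9045 /hr
μ = 60/5.49 = 10.9290 /hr
ρ = λ/μ = 6.9045/10.9290 = 0.6318
L = ρ/(1−ρ) = 0.6318/0.3682 = 1.7156

Final: 1.7156


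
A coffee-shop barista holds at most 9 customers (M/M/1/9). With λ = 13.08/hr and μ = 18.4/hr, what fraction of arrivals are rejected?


ρ = λ/μ = 13.08/18.4 = 0.7109
P_K = (1−ρ)ρ^K/(1−ρ^(K+1)) = (0.2891·0.046356)/(1 − 0.032953)
= 0.013403/0.967047 = 0.013860

Final: 0.013860


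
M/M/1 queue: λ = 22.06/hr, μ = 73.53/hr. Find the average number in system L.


ρ = λ/μ = 22.06/73.53 = 0.3000
L = ρ/(1−ρ) = 0.3000/(1 − 0.3000) = 0.3000/0.7000 = 0.4286

Final: 0.4286


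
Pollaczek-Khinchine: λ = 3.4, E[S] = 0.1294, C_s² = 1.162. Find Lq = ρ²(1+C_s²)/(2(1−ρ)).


ρ = λ·E[S] = 3.4·0.1294 = 0.4400
Lq = ρ²(1+C_s²)/(2(1−ρ)) = 0.1936·(1+1.162)/(2·0.5600)
= 0.1936·2.1620/1.1201 = 0.37362

Final: 0.37362


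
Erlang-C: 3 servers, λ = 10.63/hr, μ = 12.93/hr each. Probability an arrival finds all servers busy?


a = λ/μ = 0.8221; ρ = a/3 = 0.2740
P₀ = 0.437134 (from M/M/c formula)
C(c,a) = [a^c/(c!(1−ρ))]·P₀ = [0.55565/(6·0.7260)]·0.437134
= 0.12757·0.437134 = 0.055764

Final: 0.055764


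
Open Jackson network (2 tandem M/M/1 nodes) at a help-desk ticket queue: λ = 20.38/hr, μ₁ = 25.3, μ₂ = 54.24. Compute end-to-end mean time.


Each node sees arrival rate λ = 20.38/hr (tandem ⇒ throughput preserved).
W₁ = 1/(μ₁−λ) = 1/(25.3−20.38) = 0.20325 hr
W₂ = 1/(μ₂−λ) = 1/(54.24−20.38) = 0.02953 hr
W_total = W₁ + W₂ = 0.20325 + 0.02953 = 0.23279 hr

Final: 0.23279 hr


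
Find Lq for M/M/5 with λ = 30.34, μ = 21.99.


a = λ/μ = 1.3797; ρ = a/5 = 0.2759
P₀ = 0.251395
Lq = P₀·a^c·ρ / (c!·(1−ρ)²) = 0.251395·4.99979·0.2759/(120·0.52426)
= 0.005513

Final: 0.005513


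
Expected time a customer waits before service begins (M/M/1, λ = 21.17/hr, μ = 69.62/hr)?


ρ = 21.17/69.62 = 0.3041
Wq = ρ/(μ−λ) = 0.3041/(69.62 − 21.17) = 0.3041/48.45 = 0.006276 hr

Final: 0.006276 hr


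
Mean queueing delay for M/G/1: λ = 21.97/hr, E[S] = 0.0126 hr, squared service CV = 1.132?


ρ = λ·E[S] = 21.97·0.0126 = 0.2768
E[S²] = E[S]²(1+C_s²) = 0.0126²·(1+1.132) = 0.0003385
Wq = λ·E[S²]/(2(1−ρ)) = 21.97·0.0003385/(2·0.7232) = 0.005141 hr

Final: 0.005141 hr


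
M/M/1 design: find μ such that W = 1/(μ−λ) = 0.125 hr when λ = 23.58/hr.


W = 1/(μ−λ) ⇒ μ − λ = 1/W = 1/0.125 = 8.0000
μ = λ + 1/W = 23.58 + 8.0000 = 31.5800 per hr

Final: 31.5800 /hr


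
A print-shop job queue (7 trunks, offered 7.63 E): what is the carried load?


B(7,7.63) = 0.286876 (Erlang-B)
Carried load = a(1 − B) = 7.63·(1 − 0.286876) = 7.63·0.713124 = 5.4411 E

Final: 5.4411 Erlangs


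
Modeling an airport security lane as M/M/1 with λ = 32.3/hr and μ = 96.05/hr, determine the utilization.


ρ = λ/μ = 32.3/96.05 = 0.3363

Final: 0.3363


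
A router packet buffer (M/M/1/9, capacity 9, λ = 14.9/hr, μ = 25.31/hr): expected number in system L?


ρ = 14.9/25.31 = 0.5887
L = ρ[1 − (K+1)ρ^K + Kρ^(K+1)] / [(1−ρ)(1−ρ^(K+1))]
Numerator: 0.5887·(1 − 10·0.008493 + 9·0.005000) = 0.565193
Denominator: (0.4113)·(0.995000) = 0.409244
L = 0.565193/0.409244 = 1.3811

Final: 1.3811


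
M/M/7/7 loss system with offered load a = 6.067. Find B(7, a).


B(c,a) = (a^c/c!) / Σ_{k=0}^{c} a^k/k!
a^7/7! = 60.032638
Σ terms (k=0..7): 1.00000 + 6.06700 + 18.40424 + 37.21952 + 56.45270 + 68.49971 + 69.26462 + 60.03264 = 316.940434
B = 60.032638/316.940434 = 0.189413

Final: 0.189413


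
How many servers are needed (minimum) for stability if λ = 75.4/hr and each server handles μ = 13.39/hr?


Stability requires cμ > λ ⇔ c > λ/μ.
λ/μ = 75.4/13.39 = 5.6311
Minimum integer c = ⌊5.6311⌋ + 1 = 6
Check: 6·13.39 = 80.34 > 75.4, while 5·13.39 = 66.95 ≤ 75.4

Final: 6 servers


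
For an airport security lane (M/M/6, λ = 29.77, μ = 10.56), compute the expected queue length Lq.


a = λ/μ = 2.8191; ρ = a/6 = 0.4699
P₀ = 0.058970
Lq = P₀·a^c·ρ / (c!·(1−ρ)²) = 0.058970·501.98357·0.4699/(720·0.28105)
= 0.06873

Final: 0.06873


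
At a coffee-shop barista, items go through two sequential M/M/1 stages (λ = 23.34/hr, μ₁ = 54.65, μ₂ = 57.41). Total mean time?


Each node sees arrival rate λ = 23.34/hr (tandem ⇒ throughput preserved).
W₁ = 1/(μ₁−λ) = 1/(54.65−23.34) = 0.03194 hr
W₂ = 1/(μ₂−λ) = 1/(57.41−23.34) = 0.02935 hr
W_total = W₁ + W₂ = 0.03194 + 0.02935 = 0.06129 hr

Final: 0.06129 hr


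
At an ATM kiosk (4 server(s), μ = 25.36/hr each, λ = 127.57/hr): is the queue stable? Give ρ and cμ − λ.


Total capacity cμ = 4·25.36 = 101.44/hr
ρ = λ/(cμ) = 127.57/101.44 = 1.2576
Stable ⇔ ρ < 1: NO
Spare capacity = cμ − λ = 101.44 − 127.57 = -26.13/hr

Final: ρ = 1.2576; unstable; margin = -26.13/hr


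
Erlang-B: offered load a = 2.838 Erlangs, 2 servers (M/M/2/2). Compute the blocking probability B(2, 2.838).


B(c,a) = (a^c/c!) / Σ_{k=0}^{c} a^k/k!
a^2/2! = 4.027122
Σ terms (k=0..2): 1.00000 + 2.83800 + 4.02712 = 7.865122
B = 4.027122/7.865122 = 0.512023

Final: 0.512023


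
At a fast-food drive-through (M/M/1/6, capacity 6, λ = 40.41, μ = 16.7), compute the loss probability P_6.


ρ = λ/μ = 40.41/16.7 = 2.4198
P_K = (1−ρ)ρ^K/(1−ρ^(K+1)) = (-1.4198·200.740165)/(1 − 485.743117)
= -285.002952/-484.743117 = 0.587946

Final: 0.587946


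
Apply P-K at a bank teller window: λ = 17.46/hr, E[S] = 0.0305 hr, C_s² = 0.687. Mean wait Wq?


ρ = λ·E[S] = 17.46·0.0305 = 0.5325
E[S²] = E[S]²(1+C_s²) = 0.0305²·(1+0.687) = 0.001569
Wq = λ·E[S²]/(2(1−ρ)) = 17.46·0.001569/(2·0.4675) = 0.02931 hr

Final: 0.02931 hr


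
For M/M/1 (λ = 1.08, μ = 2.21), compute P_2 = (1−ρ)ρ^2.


ρ = 1.08/2.21 = 0.4887
P_n = (1−ρ)·ρ^n = (1 − 0.4887)·0.4887^2 = 0.5113·0.238816 = 0.122109

Final: 0.122109


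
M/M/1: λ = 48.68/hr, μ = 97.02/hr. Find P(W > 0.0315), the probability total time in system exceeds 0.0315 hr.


W ~ Exponential(μ−λ) for M/M/1.
μ − λ = 97.02 − 48.68 = 48.3400
P(W > t) = e^{−(μ−λ)t} = e^{−1.5227} = 0.218120

Final: 0.218120


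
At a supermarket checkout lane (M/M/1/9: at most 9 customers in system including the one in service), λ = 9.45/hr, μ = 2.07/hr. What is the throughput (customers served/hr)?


ρ = 4.5652; P_K = (1−ρ)ρ^9/(1−ρ^10) = 0.780953
λ_eff = λ(1 − P_K) = 9.45·(1 − 0.780953) = 9.45·0.219047 = 2.0700 /hr

Final: 2.0700 /hr


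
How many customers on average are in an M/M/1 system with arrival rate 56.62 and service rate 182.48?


ρ = λ/μ = 56.62/182.48 = 0.3103
L = ρ/(1−ρ) = 0.3103/(1 − 0.3103) = 0.3103/0.6897 = 0.4499

Final: 0.4499


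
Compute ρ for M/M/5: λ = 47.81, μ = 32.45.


ρ = λ/(cμ) = 47.81/(5·32.45) = 47.81/162.25 = 0.2947

Final: 0.2947


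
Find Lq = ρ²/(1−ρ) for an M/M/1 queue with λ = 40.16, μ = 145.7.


ρ = 40.16/145.7 = 0.2756
Lq = ρ²/(1−ρ) = 0.07597/0.7244 = 0.1049

Final: 0.1049


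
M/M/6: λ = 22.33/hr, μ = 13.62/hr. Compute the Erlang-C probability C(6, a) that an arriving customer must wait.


a = λ/μ = 1.6395; ρ = a/6 = 0.2733
P₀ = 0.193992 (from M/M/c formula)
C(c,a) = [a^c/(c!(1−ρ))]·P₀ = [19.42092/(720·0.7267)]·0.193992
= 0.03712·0.193992 = 0.007200

Final: 0.007200


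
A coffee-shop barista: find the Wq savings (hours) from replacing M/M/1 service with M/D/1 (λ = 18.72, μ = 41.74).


ρ = 18.72/41.74 = 0.4485
Wq(M/M/1) = ρ/(μ−λ) = 0.4485/23.02 = 0.01948 hr
Wq(M/D/1) = ρ/(2(μ−λ)) = 0.009741 hr
Savings = 0.01948 − 0.009741 = 0.009741 hr

Final: 0.009741 hr


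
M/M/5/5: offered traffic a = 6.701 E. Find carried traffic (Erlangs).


B(5,6.701) = 0.406610 (Erlang-B)
Carried load = a(1 − B) = 6.701·(1 − 0.406610) = 6.701·0.593390 = 3.9763 E

Final: 3.9763 Erlangs


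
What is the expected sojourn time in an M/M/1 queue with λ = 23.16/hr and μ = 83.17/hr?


W = 1/(μ−λ) = 1/(83.17 − 23.16) = 1/60.01 = 0.01666 hr

Final: 0.01666 hr


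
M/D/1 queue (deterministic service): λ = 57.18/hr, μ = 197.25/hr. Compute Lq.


ρ = 57.18/197.25 = 0.2899
M/D/1: Lq = ρ²/(2(1−ρ)) = 0.08403/(2·0.7101) = 0.05917

Final: 0.05917


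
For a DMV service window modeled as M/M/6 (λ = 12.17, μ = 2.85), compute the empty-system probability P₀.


a = λ/μ = 12.17/2.85 = 4.2702; ρ = a/c = 0.7117
Σ_{k=0}^{5} a^k/k! (terms k=0..5) = 1.00000 + 4.27018 + 9.11720 + 12.97735 + 13.85389 + 11.83171 = 53.05031
Tail: a^6/(6!(1−ρ)) = 6062.81490/(720·0.2883) = 29.20727
P₀ = 1/(53.05031 + 29.20727) = 1/82.25759 = 0.012157

Final: 0.012157


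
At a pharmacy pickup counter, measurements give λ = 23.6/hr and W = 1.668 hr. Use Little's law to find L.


L = λW = 23.6·1.668 = 39.3648

Final: 39.3648


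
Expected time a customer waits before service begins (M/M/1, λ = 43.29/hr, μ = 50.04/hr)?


ρ = 43.29/50.04 = 0.8651
Wq = ρ/(μ−λ) = 0.8651/(50.04 − 43.29) = 0.8651/6.75 = 0.1282 hr

Final: 0.1282 hr


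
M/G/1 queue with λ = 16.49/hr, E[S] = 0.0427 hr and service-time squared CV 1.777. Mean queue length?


ρ = λ·E[S] = 16.49·0.0427 = 0.7041
Lq = ρ²(1+C_s²)/(2(1−ρ)) = 0.4958·(1+1.777)/(2·0.2959)
= 0.4958·2.7770/0.5918 = 2.32665

Final: 2.32665


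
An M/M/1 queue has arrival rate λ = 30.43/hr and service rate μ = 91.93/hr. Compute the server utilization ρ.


ρ = λ/μ = 30.43/91.93 = 0.3310

Final: 0.3310


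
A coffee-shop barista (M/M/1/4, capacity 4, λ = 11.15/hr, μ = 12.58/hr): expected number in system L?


ρ = 11.15/12.58 = 0.8863
L = ρ[1 − (K+1)ρ^K + Kρ^(K+1)] / [(1−ρ)(1−ρ^(K+1))]
Numerator: 0.8863·(1 − 5·0.617130 + 4·0.546980) = 0.090642
Denominator: (0.1137)·(0.453020) = 0.051496
L = 0.090642/0.051496 = 1.7602

Final: 1.7602


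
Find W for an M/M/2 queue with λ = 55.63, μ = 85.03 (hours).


a = 0.6542; ρ = 0.3271; P₀ = 0.507023
Lq = P₀·a^c·ρ/(c!(1−ρ)²) = 0.07840
Wq = Lq/λ = 0.07840/55.63 = 0.001409 hr
W = Wq + 1/μ = 0.001409 + 0.01176 = 0.01317 hr

Final: 0.01317 hr


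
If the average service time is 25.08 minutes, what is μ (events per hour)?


μ = 1/(service time) in consistent units.
1 hour = 60 min, so μ = 60/25.08 = 2.3923 per hour

Final: 2.3923 /hr


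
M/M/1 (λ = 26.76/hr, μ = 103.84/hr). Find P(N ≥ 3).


ρ = 26.76/103.84 = 0.2577
P(N ≥ n) = ρ^n = 0.2577^3 = 0.017115

Final: 0.017115


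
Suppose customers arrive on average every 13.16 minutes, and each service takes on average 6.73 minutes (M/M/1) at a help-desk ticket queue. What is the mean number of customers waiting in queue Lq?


λ = 60/13.16 = 4.5593 /hr
μ = 60/6.73 = 8.9153 /hr
ρ = λ/μ = 4.5593/8.9153 = 0.5114
Lq = ρ²/(1−ρ) = 0.2615/0.4886 = 0.5353

Final: 0.5353


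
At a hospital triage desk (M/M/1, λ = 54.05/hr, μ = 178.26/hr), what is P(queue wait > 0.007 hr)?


ρ = 54.05/178.26 = 0.3032
P(Wq > t) = ρ·e^{−(μ−λ)t} = 0.3032·e^{−0.8695}
= 0.3032·0.419174 = 0.127097

Final: 0.127097


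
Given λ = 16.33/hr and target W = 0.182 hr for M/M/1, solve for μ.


W = 1/(μ−λ) ⇒ μ − λ = 1/W = 1/0.182 = 5.4945
μ = λ + 1/W = 16.33 + 5.4945 = 21.8245 per hr

Final: 21.8245 /hr


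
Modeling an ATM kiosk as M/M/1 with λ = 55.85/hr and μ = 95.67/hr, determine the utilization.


ρ = λ/μ = 55.85/95.67 = 0.5838

Final: 0.5838


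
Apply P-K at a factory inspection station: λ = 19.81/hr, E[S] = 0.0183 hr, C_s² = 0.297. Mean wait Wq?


ρ = λ·E[S] = 19.81·0.0183 = 0.3625
E[S²] = E[S]²(1+C_s²) = 0.0183²·(1+0.297) = 0.0004344
Wq = λ·E[S²]/(2(1−ρ)) = 19.81·0.0004344/(2·0.6375) = 0.006749 hr

Final: 0.006749 hr


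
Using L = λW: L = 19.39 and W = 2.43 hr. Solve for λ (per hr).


λ = L/W = 19.39/2.43 = 7.9794 /hr

Final: 7.9794 /hr


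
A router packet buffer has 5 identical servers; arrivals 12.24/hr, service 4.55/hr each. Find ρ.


ρ = λ/(cμ) = 12.24/(5·4.55) = 12.24/22.75 = 0.5380

Final: 0.5380


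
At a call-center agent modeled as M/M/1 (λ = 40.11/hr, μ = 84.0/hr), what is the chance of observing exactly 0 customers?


ρ = 40.11/84.0 = 0.4775
P_n = (1−ρ)·ρ^n = (1 − 0.4775)·0.4775^0 = 0.5225·1.000000 = 0.522500

Final: 0.522500


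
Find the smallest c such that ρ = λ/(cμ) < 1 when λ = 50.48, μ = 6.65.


Stability requires cμ > λ ⇔ c > λ/μ.
λ/μ = 50.48/6.65 = 7.5910
Minimum integer c = ⌊7.5910⌋ + 1 = 8
Check: 8·6.65 = 53.20 > 50.48, while 7·6.65 = 46.55 ≤ 50.48

Final: 8 servers


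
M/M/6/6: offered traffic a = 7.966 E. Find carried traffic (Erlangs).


B(6,7.966) = 0.387895 (Erlang-B)
Carried load = a(1 − B) = 7.966·(1 − 0.387895) = 7.966·0.612105 = 4.8760 E

Final: 4.8760 Erlangs


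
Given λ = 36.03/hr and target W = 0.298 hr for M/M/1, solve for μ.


W = 1/(μ−λ) ⇒ μ − λ = 1/W = 1/0.298 = 3.3557
μ = λ + 1/W = 36.03 + 3.3557 = 39.3857 per hr

Final: 39.3857 /hr
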